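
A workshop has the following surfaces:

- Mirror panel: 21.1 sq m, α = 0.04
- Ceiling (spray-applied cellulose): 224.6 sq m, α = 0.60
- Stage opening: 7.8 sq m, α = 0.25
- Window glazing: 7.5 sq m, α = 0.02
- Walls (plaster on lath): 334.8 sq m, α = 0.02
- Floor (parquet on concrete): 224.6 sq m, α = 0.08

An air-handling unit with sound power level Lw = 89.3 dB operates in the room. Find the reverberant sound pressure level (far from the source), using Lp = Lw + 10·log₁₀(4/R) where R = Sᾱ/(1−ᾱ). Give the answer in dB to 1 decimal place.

A = 162.368 sabins; S = 820.4 sq m.
ᾱ = 162.368/820.4 = 0.1979; R = Sᾱ/(1−ᾱ) = 162.368/(1−0.1979) = 202.429 sq m.
Lp = Lw + 10 log₁₀(4/R) = 89.3 -17.04 = 72.3 dB.

72.3 dB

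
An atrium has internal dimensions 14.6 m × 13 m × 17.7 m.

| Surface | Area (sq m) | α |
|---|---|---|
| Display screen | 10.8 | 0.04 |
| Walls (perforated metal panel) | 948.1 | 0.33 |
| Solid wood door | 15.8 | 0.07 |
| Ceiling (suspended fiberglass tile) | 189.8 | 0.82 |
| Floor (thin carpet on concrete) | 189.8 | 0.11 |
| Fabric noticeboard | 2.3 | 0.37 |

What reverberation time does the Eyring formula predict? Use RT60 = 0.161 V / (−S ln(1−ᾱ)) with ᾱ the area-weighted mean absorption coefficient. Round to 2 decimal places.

0.89 s

S = Σ Sᵢ = 1356.6 sq m.
Absorption A = 10.8·0.04 + 948.1·0.33 + 15.8·0.07 + 189.8·0.82 + 189.8·0.11 + 2.3·0.37 = 491.776 sabins.
Mean coefficient ᾱ = A/S = 0.3625.
Eyring denominator: −S ln(1−ᾱ) = 610.743.
V = 14.6 × 13 × 17.7 = 3359.46 m³.
T = 0.161·V/[−S·ln(1−ᾱ)] = 0.161·3359.46/610.743 = 0.89 s.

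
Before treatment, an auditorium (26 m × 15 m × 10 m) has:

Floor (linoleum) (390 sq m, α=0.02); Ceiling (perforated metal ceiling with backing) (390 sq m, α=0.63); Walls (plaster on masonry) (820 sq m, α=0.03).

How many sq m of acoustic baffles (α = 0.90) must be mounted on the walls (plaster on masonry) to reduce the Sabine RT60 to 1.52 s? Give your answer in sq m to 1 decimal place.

155.2

Summing Sᵢαᵢ: 7.800 + 245.700 + 24.600 → A₁ = 278.100 sabins.
Required A₂ = 0.161·3900/1.52 = 413.092 sabins.
ΔA needed = 413.092 − 278.100 = 134.992 sabins.
Net gain per sq m: Δα = 0.90 − 0.03 = 0.87.
Area = ΔA/Δα = 134.992/0.87 = 155.2 sq m.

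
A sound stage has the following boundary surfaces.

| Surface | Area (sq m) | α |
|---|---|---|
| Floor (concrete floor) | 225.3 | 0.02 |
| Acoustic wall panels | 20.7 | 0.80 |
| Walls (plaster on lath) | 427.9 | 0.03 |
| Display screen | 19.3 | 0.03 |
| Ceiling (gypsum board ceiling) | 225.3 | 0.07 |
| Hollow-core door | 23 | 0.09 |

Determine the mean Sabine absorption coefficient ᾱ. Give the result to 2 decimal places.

Total surface area S = 941.5 sq m.
Weighted sum Σ Sα = 52.323.
ᾱ = A/S = 0.06.

0.06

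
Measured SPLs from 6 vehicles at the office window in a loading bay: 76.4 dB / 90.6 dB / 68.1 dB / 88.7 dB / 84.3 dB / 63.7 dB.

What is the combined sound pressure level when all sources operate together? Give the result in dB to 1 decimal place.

93.4 dB

Sum in the linear (power) domain: Σ 10^(Lᵢ/10) = 10^(76.4/10) + 10^(90.6/10) + 10^(68.1/10) + 10^(88.7/10) + 10^(84.3/10) + 10^(63.7/10) = 2.211e+09.
L_total = 10·log₁₀(2.211e+09) = 93.4 dB.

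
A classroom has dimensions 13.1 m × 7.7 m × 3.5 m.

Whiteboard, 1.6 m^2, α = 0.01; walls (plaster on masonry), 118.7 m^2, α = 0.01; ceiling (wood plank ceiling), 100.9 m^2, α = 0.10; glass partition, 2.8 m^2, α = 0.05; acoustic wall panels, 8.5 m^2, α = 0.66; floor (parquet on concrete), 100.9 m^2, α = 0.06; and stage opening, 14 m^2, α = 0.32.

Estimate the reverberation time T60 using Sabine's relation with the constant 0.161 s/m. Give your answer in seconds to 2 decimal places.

2.06 s

Total absorption A = 1.6*0.01 + 118.7*0.01 + 100.9*0.10 + 2.8*0.05 + 8.5*0.66 + 100.9*0.06 + 14*0.32
  = 0.016 + 1.187 + 10.090 + 0.140 + 5.610 + 6.054 + 4.480 = 27.577 m^2 sabins.
Volume V = 13.1 × 7.7 × 3.5 = 353.045 m³.
Sabine: RT60 = 0.161 × 353.045 / 27.577 = 2.06 s.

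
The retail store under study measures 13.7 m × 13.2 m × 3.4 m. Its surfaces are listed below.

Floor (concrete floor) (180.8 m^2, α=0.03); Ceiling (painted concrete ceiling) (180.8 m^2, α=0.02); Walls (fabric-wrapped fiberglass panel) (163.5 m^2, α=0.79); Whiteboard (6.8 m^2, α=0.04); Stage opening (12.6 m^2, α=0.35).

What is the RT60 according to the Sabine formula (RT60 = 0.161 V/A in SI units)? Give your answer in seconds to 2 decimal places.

0.69 s

Summing Sᵢαᵢ: 5.424 + 3.616 + 129.165 + 0.272 + 4.410 → A = 142.887 sabins.
Volume V = 13.7 × 13.2 × 3.4 = 614.856 m³.
T = 0.161 V/A = 0.161·614.856/142.887 = 0.69 s.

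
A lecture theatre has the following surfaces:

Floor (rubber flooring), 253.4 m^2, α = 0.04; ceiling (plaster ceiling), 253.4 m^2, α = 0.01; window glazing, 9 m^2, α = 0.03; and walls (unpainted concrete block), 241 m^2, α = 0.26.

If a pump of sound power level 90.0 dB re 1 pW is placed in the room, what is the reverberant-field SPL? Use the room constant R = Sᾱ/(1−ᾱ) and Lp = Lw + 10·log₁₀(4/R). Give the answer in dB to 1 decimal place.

76.8 dB

Σ(Sᵢαᵢ) = 253.4×0.04 + 253.4×0.01 + 9×0.03 + 241×0.26 = 75.600; total area S = 756.8 m^2.
ᾱ = 0.0999, so room constant R = A/(1−ᾱ) = 83.991 m^2.
Lp = Lw + 10 log₁₀(4/R) = 90.0 -13.22 = 76.8 dB.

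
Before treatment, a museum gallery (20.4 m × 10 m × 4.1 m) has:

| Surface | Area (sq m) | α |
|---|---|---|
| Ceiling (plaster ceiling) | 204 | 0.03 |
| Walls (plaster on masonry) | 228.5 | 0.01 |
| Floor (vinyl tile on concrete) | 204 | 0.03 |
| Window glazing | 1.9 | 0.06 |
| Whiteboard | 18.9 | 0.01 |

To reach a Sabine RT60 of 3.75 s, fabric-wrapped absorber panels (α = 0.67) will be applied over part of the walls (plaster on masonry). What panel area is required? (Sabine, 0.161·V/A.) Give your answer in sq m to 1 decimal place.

Total absorption A₁ = 204·0.03 + 228.5·0.01 + 204·0.03 + 1.9·0.06 + 18.9·0.01
  = 6.120 + 2.285 + 6.120 + 0.114 + 0.189 = 14.828 sq m sabins.
V = 836.4 m³. Target absorption A₂ = 0.161 × 836.4 / 3.75 = 35.909 sabins.
ΔA needed = 35.909 − 14.828 = 21.081 sabins.
Each sq m of panel replacing the walls (plaster on masonry) adds (0.67 − 0.01) = 0.66 sabins.
Area = ΔA/Δα = 21.081/0.66 = 31.9 sq m.

31.9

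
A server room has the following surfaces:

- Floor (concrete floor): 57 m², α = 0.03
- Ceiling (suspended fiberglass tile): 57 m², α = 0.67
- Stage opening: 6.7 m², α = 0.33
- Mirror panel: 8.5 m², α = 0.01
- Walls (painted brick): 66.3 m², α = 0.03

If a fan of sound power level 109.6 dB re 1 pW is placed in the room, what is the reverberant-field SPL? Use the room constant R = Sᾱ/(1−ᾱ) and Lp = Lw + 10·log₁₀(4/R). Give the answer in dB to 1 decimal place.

Σ(Sᵢαᵢ) = 57·0.03 + 57·0.67 + 6.7·0.33 + 8.5·0.01 + 66.3·0.03 = 44.185; total area S = 195.5 m².
ᾱ = 0.2260, so room constant R = A/(1−ᾱ) = 57.087 m².
Lp = 109.6 + 10·log₁₀(4/57.087) = 109.6 + (-11.54) = 98.1 dB.

98.1 dB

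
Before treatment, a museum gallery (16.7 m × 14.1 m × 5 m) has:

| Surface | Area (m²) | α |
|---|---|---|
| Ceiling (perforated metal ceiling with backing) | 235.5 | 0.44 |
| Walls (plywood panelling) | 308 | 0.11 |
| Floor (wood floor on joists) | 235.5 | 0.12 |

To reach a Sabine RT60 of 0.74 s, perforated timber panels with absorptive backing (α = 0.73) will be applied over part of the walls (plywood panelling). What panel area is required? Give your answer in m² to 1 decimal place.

Total absorption A₁ = 235.5×0.44 + 308×0.11 + 235.5×0.12
  = 103.620 + 33.880 + 28.260 = 165.760 m² sabins.
Required A₂ = 0.161·1177.35/0.74 = 256.153 sabins.
Absorption to add: 256.153 − 165.760 = 90.393 sabins.
Net gain per m²: Δα = 0.73 − 0.11 = 0.62.
Area = ΔA/Δα = 90.393/0.62 = 145.8 m².

145.8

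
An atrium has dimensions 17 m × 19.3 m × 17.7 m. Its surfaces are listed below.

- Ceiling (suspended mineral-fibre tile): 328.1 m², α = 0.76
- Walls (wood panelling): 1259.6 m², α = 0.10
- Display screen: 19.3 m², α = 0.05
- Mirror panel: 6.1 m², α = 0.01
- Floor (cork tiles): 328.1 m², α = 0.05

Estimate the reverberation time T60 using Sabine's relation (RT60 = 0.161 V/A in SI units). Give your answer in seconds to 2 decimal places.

Total absorption A = 328.1·0.76 + 1259.6·0.10 + 19.3·0.05 + 6.1·0.01 + 328.1·0.05
  = 249.356 + 125.960 + 0.965 + 0.061 + 16.405 = 392.747 m² sabins.
Room volume: 5807.37 m³.
T = 0.161 V/A = 0.161·5807.37/392.747 = 2.38 s.

2.38 s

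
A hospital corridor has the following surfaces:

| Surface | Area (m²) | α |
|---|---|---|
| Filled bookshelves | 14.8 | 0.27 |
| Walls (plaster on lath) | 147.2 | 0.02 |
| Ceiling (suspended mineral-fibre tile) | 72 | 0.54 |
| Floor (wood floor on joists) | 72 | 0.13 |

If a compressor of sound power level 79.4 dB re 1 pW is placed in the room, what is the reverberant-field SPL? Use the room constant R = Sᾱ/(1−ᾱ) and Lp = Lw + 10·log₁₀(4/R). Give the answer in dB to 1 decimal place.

67.1 dB

Σ(Sᵢαᵢ) = 14.8×0.27 + 147.2×0.02 + 72×0.54 + 72×0.13 = 55.180; total area S = 306.0 m².
ᾱ = 0.1803, so room constant R = A/(1−ᾱ) = 67.317 m².
Lp = Lw + 10 log₁₀(4/R) = 79.4 -12.26 = 67.1 dB.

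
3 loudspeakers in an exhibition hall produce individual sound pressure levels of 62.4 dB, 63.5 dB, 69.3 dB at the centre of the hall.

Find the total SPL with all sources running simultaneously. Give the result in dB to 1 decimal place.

71.0 dB

Converting to relative power and adding: 10^(62.4/10) + 10^(63.5/10) + 10^(69.3/10) = 1.249e+07.
L_total = 10·log₁₀(1.249e+07) = 71.0 dB.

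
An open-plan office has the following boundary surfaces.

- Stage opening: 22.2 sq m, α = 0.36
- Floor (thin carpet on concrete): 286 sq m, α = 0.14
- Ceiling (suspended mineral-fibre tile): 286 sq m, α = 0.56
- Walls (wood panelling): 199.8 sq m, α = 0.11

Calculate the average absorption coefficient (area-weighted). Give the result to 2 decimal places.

S = Σ Sᵢ = 22.2 + 286 + 286 + 199.8 = 794.0 sq m.
Weighted sum Σ Sα = 230.170.
ᾱ = A/S = 0.29.

0.29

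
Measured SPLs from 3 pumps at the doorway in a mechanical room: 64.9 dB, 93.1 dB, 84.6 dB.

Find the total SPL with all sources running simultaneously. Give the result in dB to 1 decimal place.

Converting to relative power and adding: 10^(64.9/10) + 10^(93.1/10) + 10^(84.6/10) = 2.333e+09.
Combined level = 10 log₁₀(2.333e+09) = 93.7 dB.

93.7 dB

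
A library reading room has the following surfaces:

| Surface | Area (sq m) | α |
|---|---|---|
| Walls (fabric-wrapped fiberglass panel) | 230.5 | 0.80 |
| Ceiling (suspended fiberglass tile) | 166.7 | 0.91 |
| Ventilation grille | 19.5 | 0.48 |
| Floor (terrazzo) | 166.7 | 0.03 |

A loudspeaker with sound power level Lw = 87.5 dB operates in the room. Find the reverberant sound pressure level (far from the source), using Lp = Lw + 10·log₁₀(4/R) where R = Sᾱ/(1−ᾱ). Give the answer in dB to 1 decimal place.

64.1 dB

Σ(Sᵢαᵢ) = 230.5·0.80 + 166.7·0.91 + 19.5·0.48 + 166.7·0.03 = 350.458; total area S = 583.4 sq m.
ᾱ = 350.458/583.4 = 0.6007; R = Sᾱ/(1−ᾱ) = 350.458/(1−0.6007) = 877.681 sq m.
Lp = 87.5 + 10·log₁₀(4/877.681) = 87.5 + (-23.41) = 64.1 dB.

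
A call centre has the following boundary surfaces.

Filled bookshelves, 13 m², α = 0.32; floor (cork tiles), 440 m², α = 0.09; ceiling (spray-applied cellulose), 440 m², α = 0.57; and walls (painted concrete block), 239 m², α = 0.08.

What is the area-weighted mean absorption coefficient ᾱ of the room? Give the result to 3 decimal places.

Total surface area S = 1132.0 m².
Weighted sum Σ Sα = 313.680.
ᾱ = 313.680 / 1132.0 = 0.277.

0.277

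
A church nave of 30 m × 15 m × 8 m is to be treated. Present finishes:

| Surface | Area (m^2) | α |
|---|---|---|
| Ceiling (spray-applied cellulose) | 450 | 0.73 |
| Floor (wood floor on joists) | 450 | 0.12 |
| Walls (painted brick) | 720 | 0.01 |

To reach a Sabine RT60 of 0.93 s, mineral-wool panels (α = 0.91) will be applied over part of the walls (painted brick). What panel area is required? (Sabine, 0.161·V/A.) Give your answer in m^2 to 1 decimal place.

259.5

A₁ = Σ Sᵢαᵢ = 450*0.73 + 450*0.12 + 720*0.01 = 389.700 sabins.
V = 3600 m³. Target absorption A₂ = 0.161 × 3600 / 0.93 = 623.226 sabins.
Absorption to add: 623.226 − 389.700 = 233.526 sabins.
Net gain per m^2: Δα = 0.91 − 0.01 = 0.90.
Area = ΔA/Δα = 233.526/0.90 = 259.5 m^2.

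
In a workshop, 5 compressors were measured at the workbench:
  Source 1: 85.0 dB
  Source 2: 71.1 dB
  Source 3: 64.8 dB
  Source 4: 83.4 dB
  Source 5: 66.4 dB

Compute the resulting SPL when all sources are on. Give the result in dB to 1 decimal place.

Converting to relative power and adding: 10^(85.0/10) + 10^(71.1/10) + 10^(64.8/10) + 10^(83.4/10) + 10^(66.4/10) = 5.553e+08.
L_total = 10·log₁₀(5.553e+08) = 87.4 dB.

87.4 dB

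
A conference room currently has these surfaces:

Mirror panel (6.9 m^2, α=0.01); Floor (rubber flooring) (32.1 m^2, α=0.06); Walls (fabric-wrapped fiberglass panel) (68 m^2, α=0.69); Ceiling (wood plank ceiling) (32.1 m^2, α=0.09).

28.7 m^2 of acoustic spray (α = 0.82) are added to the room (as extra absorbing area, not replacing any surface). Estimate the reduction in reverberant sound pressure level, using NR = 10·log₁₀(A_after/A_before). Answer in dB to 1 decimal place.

Summing Sᵢαᵢ: 0.069 + 1.926 + 46.920 + 2.889 → A_before = 51.804 sabins.
Treatment contributes 28.7·0.82 = 23.534 sabins.
New total A_after = 75.338 sabins.
Reduction = 10 log₁₀(A_after/A_before) = 10 log₁₀(1.4543) = 1.6 dB.

1.6 dB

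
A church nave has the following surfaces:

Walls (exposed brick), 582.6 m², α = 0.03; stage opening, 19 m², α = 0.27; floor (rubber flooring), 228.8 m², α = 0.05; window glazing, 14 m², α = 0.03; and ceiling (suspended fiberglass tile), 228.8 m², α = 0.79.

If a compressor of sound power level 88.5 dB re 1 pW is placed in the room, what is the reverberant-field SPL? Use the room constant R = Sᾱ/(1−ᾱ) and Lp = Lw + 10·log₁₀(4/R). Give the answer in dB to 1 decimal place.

A = 215.220 sabins; S = 1073.2 m².
ᾱ = 0.2005, so room constant R = A/(1−ᾱ) = 269.193 m².
Lp = Lw + 10 log₁₀(4/R) = 88.5 -18.28 = 70.2 dB.

70.2 dB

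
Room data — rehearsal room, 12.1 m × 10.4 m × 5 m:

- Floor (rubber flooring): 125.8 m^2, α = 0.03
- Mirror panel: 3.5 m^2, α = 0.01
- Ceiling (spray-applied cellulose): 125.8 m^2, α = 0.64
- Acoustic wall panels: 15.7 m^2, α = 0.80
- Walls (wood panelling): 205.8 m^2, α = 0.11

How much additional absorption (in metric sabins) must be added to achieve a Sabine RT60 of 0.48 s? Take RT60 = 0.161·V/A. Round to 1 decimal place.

91.5 sabins

Summing Sᵢαᵢ: 3.774 + 0.035 + 80.512 + 12.560 + 22.638 → A₁ = 119.519 sabins.
Target A₂ = 0.161·629.2/0.48 = 211.044 sabins (V = 629.2 m³).
ΔA = A₂ − A₁ = 211.044 − 119.519 = 91.5 sabins.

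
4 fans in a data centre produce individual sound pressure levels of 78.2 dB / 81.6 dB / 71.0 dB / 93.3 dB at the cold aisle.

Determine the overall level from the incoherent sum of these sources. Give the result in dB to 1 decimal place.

93.7 dB

Converting to relative power and adding: 10^(78.2/10) + 10^(81.6/10) + 10^(71.0/10) + 10^(93.3/10) = 2.361e+09.
Combined level = 10 log₁₀(2.361e+09) = 93.7 dB.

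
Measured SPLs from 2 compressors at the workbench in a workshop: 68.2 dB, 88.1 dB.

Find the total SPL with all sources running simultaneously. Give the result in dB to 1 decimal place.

Converting to relative power and adding: 10^(68.2/10) + 10^(88.1/10) = 6.523e+08.
Combined level = 10 log₁₀(6.523e+08) = 88.1 dB.

88.1 dB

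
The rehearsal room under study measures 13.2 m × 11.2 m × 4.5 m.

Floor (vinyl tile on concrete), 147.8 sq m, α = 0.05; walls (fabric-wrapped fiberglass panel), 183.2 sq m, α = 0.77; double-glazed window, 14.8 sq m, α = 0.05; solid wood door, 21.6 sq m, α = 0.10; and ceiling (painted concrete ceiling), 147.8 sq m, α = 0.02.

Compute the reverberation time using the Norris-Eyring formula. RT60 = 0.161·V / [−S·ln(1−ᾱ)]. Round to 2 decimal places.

0.58 sec

S = Σ Sᵢ = 515.2 sq m.
Absorption A = 147.8·0.05 + 183.2·0.77 + 14.8·0.05 + 21.6·0.10 + 147.8·0.02 = 154.310 sabins.
Mean coefficient ᾱ = A/S = 0.2995.
Eyring denominator: −S ln(1−ᾱ) = 183.391.
V = 13.2 × 11.2 × 4.5 = 665.28 m³.
RT60 = 0.161 × 665.28 / 183.391 = 0.58 s.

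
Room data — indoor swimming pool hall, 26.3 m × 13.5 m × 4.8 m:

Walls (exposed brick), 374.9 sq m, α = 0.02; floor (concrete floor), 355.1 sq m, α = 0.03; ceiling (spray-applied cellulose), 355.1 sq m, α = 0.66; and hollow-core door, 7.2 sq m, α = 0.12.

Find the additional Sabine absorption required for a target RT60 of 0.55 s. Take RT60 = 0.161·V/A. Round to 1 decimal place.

245.5 sabins

A₁ = Σ Sᵢαᵢ = 374.9*0.02 + 355.1*0.03 + 355.1*0.66 + 7.2*0.12 = 253.381 sabins.
V = 1704.24 m³. Required absorption A₂ = 0.161 × 1704.24 / 0.55 = 498.878 sabins.
Shortfall: 498.878 − 253.381 = 245.5 sabins.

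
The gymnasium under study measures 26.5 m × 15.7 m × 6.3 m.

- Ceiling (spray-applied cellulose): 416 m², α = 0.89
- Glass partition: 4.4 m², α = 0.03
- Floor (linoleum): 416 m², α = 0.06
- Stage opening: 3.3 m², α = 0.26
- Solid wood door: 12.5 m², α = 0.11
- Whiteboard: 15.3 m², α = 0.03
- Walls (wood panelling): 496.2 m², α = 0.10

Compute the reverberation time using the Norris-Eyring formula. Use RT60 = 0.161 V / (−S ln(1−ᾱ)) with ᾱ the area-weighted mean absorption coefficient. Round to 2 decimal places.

0.78 sec

S = Σ Sᵢ = 1363.7 m².
Absorption A = 416×0.89 + 4.4×0.03 + 416×0.06 + 3.3×0.26 + 12.5×0.11 + 15.3×0.03 + 496.2×0.10 = 447.644 sabins.
ᾱ = 447.644 / 1363.7 = 0.3283.
Eyring denominator: −S ln(1−ᾱ) = 542.676.
V = 26.5 × 15.7 × 6.3 = 2621.115 m³.
RT60 = 0.161 × 2621.115 / 542.676 = 0.78 s.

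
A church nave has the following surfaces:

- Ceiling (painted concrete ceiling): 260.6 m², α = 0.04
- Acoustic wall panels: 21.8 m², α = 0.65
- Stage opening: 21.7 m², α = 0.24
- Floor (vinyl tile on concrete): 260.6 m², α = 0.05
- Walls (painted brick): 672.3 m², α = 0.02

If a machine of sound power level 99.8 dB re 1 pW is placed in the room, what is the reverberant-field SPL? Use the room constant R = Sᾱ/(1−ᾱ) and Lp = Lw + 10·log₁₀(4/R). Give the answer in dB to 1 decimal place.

88.1 dB

A = 56.278 sabins; S = 1237.0 m².
ᾱ = 0.0455, so room constant R = A/(1−ᾱ) = 58.961 m².
Lp = 99.8 + 10·log₁₀(4/58.961) = 99.8 + (-11.69) = 88.1 dB.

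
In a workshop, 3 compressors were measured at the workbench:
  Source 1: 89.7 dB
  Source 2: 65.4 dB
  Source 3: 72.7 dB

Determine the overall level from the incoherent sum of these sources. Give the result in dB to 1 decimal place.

89.8 dB

Σ 10^(Lᵢ/10) = 9.553e+08.
Combined level = 10 log₁₀(9.553e+08) = 89.8 dB.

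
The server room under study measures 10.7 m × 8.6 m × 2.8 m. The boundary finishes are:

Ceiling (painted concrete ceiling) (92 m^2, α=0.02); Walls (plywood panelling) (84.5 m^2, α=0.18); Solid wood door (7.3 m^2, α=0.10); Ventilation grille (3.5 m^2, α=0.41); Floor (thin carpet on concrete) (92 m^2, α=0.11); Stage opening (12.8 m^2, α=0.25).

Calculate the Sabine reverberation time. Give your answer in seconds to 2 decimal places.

1.28 s

Summing Sᵢαᵢ: 1.840 + 15.210 + 0.730 + 1.435 + 10.120 + 3.200 → A = 32.535 sabins.
V = 10.7·8.6·2.8 = 257.656 m³.
RT60 = 0.161 · V / A = 0.161 × 257.656 / 32.535 = 1.28 s.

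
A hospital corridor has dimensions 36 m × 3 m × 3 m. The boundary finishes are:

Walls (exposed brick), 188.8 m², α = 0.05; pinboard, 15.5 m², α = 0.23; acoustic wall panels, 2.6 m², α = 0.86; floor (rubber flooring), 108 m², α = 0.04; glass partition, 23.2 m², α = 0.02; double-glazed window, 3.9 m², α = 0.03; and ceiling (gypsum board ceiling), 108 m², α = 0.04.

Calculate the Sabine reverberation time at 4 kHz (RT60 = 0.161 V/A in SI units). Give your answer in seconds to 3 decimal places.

Equivalent absorption area: A = 188.8×0.05 + 15.5×0.23 + 2.6×0.86 + 108×0.04 + 23.2×0.02 + 3.9×0.03 + 108×0.04 = 24.462 m².
Volume V = 36 × 3 × 3 = 324 m³.
RT60 = 0.161 · V / A = 0.161 × 324 / 24.462 = 2.132 s.

2.132 sec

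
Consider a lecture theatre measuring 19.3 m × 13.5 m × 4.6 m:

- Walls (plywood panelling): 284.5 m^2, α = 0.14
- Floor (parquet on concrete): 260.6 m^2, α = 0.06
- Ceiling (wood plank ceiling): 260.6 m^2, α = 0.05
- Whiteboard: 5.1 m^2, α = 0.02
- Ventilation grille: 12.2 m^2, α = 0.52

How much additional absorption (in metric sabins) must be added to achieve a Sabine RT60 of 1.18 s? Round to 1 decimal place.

88.6 sabins

Total absorption A₁ = 284.5·0.14 + 260.6·0.06 + 260.6·0.05 + 5.1·0.02 + 12.2·0.52
  = 39.830 + 15.636 + 13.030 + 0.102 + 6.344 = 74.942 m^2 sabins.
V = 1198.53 m³. Required absorption A₂ = 0.161 × 1198.53 / 1.18 = 163.528 sabins.
ΔA = A₂ − A₁ = 163.528 − 74.942 = 88.6 sabins.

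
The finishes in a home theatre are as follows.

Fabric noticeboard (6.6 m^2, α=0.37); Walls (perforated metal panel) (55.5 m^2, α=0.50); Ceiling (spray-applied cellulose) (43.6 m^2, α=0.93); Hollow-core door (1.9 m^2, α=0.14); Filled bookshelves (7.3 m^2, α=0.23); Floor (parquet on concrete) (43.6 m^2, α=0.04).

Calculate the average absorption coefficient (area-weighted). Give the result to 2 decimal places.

S = Σ Sᵢ = 6.6 + 55.5 + 43.6 + 1.9 + 7.3 + 43.6 = 158.5 m^2.
Weighted sum Σ Sα = 74.429.
ᾱ = 74.429 / 158.5 = 0.47.

0.47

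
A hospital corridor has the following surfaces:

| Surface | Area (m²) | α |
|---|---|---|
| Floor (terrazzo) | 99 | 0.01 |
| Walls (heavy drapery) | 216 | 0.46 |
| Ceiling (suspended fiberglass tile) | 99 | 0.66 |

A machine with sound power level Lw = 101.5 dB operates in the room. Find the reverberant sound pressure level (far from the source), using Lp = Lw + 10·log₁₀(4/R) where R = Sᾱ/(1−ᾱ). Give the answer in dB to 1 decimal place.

83.1 dB

A = 165.690 sabins; S = 414.0 m².
ᾱ = 0.4002, so room constant R = A/(1−ᾱ) = 276.242 m².
Lp = 101.5 + 10·log₁₀(4/276.242) = 101.5 + (-18.39) = 83.1 dB.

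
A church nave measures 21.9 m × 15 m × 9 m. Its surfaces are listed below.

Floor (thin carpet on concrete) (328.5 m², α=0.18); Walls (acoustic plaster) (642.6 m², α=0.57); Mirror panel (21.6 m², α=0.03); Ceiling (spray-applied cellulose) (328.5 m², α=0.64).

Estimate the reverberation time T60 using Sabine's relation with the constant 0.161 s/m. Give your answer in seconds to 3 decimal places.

0.748 s

Equivalent absorption area: A = 328.5×0.18 + 642.6×0.57 + 21.6×0.03 + 328.5×0.64 = 636.300 m².
Volume V = 21.9 × 15 × 9 = 2956.5 m³.
T = 0.161 V/A = 0.161·2956.5/636.300 = 0.748 s.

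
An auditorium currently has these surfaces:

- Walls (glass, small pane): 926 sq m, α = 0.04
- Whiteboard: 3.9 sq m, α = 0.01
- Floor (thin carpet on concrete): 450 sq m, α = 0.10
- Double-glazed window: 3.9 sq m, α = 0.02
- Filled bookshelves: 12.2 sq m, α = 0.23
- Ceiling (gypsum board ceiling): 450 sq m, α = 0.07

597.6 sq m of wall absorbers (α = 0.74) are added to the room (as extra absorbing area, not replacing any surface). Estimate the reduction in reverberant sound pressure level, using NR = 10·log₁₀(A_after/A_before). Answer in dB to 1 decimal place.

6.8 dB

Equivalent absorption area: A_before = 926×0.04 + 3.9×0.01 + 450×0.10 + 3.9×0.02 + 12.2×0.23 + 450×0.07 = 116.463 sq m.
Treatment contributes 597.6·0.74 = 442.224 sabins.
A_after = 116.463 + 442.224 = 558.687 sabins.
Reduction = 10 log₁₀(A_after/A_before) = 10 log₁₀(4.7971) = 6.8 dB.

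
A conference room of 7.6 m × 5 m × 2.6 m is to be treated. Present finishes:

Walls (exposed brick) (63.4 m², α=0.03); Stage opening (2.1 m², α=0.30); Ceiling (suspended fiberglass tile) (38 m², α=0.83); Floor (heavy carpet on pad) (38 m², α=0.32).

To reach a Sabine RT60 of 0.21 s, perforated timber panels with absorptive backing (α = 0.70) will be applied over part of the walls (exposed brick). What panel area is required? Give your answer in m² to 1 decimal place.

Total absorption A₁ = 63.4×0.03 + 2.1×0.30 + 38×0.83 + 38×0.32
  = 1.902 + 0.630 + 31.540 + 12.160 = 46.232 m² sabins.
V = 98.8 m³. Target absorption A₂ = 0.161 × 98.8 / 0.21 = 75.747 sabins.
Absorption to add: 75.747 − 46.232 = 29.515 sabins.
Each m² of panel replacing the walls (exposed brick) adds (0.70 − 0.03) = 0.67 sabins.
Area = ΔA/Δα = 29.515/0.67 = 44.1 m².

44.1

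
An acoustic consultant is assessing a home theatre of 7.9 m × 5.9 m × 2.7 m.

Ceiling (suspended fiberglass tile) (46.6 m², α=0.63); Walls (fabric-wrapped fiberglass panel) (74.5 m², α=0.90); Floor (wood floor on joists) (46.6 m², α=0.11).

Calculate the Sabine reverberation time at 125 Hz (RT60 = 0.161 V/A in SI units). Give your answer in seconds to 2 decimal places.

Equivalent absorption area: A = 46.6·0.63 + 74.5·0.90 + 46.6·0.11 = 101.534 m².
Room volume: 125.847 m³.
Sabine: RT60 = 0.161 × 125.847 / 101.534 = 0.20 s.

0.20 s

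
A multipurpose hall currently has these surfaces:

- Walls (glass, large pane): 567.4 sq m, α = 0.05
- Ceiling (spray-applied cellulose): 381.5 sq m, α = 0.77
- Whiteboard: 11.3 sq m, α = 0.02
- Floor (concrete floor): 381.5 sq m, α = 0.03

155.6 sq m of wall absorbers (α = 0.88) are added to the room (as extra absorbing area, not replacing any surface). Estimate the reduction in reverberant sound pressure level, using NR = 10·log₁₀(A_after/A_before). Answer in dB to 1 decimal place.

Total absorption A_before = 567.4×0.05 + 381.5×0.77 + 11.3×0.02 + 381.5×0.03
  = 28.370 + 293.755 + 0.226 + 11.445 = 333.796 sq m sabins.
Added absorption = 155.6 × 0.88 = 136.928 sabins.
A_after = 333.796 + 136.928 = 470.724 sabins.
Reduction = 10 log₁₀(A_after/A_before) = 10 log₁₀(1.4102) = 1.5 dB.

1.5 dB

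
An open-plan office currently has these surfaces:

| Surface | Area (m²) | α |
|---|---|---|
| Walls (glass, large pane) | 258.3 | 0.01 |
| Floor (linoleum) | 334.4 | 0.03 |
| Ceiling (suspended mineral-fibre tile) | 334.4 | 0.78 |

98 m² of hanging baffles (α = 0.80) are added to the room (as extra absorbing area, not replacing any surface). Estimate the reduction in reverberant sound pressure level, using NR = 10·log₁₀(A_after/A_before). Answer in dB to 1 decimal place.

1.1 dB

Summing Sᵢαᵢ: 2.583 + 10.032 + 260.832 → A_before = 273.447 sabins.
Added absorption = 98 × 0.80 = 78.400 sabins.
A_after = 273.447 + 78.400 = 351.847 sabins.
Reduction = 10 log₁₀(A_after/A_before) = 10 log₁₀(1.2867) = 1.1 dB.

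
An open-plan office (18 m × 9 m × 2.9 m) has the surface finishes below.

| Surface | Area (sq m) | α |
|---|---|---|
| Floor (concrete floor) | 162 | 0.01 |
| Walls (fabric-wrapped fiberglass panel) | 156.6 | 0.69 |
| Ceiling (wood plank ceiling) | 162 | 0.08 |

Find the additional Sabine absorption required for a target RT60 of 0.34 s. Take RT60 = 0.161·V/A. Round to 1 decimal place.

Total absorption A₁ = 162·0.01 + 156.6·0.69 + 162·0.08
  = 1.620 + 108.054 + 12.960 = 122.634 sq m sabins.
Target A₂ = 0.161·469.8/0.34 = 222.464 sabins (V = 469.8 m³).
Additional absorption ΔA = 222.464 − 122.634 = 99.8 sabins.

99.8 sabins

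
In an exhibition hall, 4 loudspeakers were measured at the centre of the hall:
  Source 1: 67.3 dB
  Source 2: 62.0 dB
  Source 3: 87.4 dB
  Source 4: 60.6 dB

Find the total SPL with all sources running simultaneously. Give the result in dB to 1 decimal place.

Σ 10^(Lᵢ/10) = 5.576e+08.
Combined level = 10 log₁₀(5.576e+08) = 87.5 dB.

87.5 dB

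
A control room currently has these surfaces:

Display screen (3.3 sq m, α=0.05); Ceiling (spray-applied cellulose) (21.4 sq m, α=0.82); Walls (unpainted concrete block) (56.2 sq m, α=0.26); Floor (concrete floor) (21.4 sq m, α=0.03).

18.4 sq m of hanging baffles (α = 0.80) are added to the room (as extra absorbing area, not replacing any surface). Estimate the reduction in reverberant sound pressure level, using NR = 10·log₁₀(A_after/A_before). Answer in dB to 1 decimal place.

1.6 dB

Summing Sᵢαᵢ: 0.165 + 17.548 + 14.612 + 0.642 → A_before = 32.967 sabins.
Added absorption = 18.4 × 0.80 = 14.720 sabins.
A_after = 32.967 + 14.720 = 47.687 sabins.
NR = 10·log₁₀(47.687/32.967) = 1.6 dB.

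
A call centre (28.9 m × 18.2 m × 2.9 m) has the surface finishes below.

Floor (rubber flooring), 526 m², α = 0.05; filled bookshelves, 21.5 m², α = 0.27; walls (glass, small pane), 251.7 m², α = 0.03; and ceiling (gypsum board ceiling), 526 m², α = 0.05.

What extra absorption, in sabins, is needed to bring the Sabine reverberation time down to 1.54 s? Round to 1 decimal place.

93.5 sabins

Total absorption A₁ = 526·0.05 + 21.5·0.27 + 251.7·0.03 + 526·0.05
  = 26.300 + 5.805 + 7.551 + 26.300 = 65.956 m² sabins.
For T = 1.54 s, need A₂ = 0.161·V/T = 0.161·1525.342/1.54 = 159.468 sabins.
Shortfall: 159.468 − 65.956 = 93.5 sabins.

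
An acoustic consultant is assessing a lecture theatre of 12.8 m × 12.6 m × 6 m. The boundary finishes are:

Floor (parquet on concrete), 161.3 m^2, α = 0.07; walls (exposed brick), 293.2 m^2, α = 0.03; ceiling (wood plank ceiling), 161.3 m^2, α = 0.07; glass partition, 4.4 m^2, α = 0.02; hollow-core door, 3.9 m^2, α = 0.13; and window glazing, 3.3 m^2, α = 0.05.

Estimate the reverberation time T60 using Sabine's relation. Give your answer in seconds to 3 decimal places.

Equivalent absorption area: A = 161.3·0.07 + 293.2·0.03 + 161.3·0.07 + 4.4·0.02 + 3.9·0.13 + 3.3·0.05 = 32.138 m^2.
V = 12.8·12.6·6 = 967.68 m³.
RT60 = 0.161 · V / A = 0.161 × 967.68 / 32.138 = 4.848 s.

4.848 s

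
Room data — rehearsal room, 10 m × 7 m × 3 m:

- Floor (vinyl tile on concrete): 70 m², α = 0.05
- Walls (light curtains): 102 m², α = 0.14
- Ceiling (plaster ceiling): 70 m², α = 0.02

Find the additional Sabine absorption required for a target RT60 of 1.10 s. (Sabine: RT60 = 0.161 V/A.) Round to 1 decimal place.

11.6 sabins

Summing Sᵢαᵢ: 3.500 + 14.280 + 1.400 → A₁ = 19.180 sabins.
V = 210 m³. Required absorption A₂ = 0.161 × 210 / 1.10 = 30.736 sabins.
Additional absorption ΔA = 30.736 − 19.180 = 11.6 sabins.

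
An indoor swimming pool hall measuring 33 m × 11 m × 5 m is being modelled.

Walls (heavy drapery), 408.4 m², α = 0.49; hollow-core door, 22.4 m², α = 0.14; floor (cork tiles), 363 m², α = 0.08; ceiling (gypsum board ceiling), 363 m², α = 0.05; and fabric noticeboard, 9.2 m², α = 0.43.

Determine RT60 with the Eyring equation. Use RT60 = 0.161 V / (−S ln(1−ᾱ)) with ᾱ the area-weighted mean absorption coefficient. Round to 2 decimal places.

1.02 s

S = Σ Sᵢ = 1166.0 m².
Σ(Sᵢαᵢ) = 408.4×0.49 + 22.4×0.14 + 363×0.08 + 363×0.05 + 9.2×0.43 = 254.398.
ᾱ = 254.398 / 1166.0 = 0.2182.
−S·ln(1−ᾱ) = −1166.0 × ln(1 − 0.2182) = 287.018.
V = 33 × 11 × 5 = 1815 m³.
T = 0.161·V/[−S·ln(1−ᾱ)] = 0.161·1815/287.018 = 1.02 s.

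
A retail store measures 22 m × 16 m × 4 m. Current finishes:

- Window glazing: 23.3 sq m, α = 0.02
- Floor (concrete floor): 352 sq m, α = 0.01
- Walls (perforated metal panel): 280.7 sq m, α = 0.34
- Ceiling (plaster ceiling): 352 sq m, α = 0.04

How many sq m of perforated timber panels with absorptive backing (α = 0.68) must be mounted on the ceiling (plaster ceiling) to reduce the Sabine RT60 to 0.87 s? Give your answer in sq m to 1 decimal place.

A₁ = Σ Sᵢαᵢ = 23.3×0.02 + 352×0.01 + 280.7×0.34 + 352×0.04 = 113.504 sabins.
Required A₂ = 0.161·1408/0.87 = 260.561 sabins.
ΔA needed = 260.561 − 113.504 = 147.057 sabins.
Each sq m of panel replacing the ceiling (plaster ceiling) adds (0.68 − 0.04) = 0.64 sabins.
Panel area = 147.057 / 0.64 = 229.8 sq m.

229.8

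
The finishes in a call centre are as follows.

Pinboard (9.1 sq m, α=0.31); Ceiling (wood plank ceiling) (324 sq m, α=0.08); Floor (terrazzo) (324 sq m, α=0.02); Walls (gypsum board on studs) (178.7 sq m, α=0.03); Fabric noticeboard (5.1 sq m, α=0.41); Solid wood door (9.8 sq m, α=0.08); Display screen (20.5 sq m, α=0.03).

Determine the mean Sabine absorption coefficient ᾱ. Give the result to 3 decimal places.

0.051

S = Σ Sᵢ = 9.1 + 324 + 324 + 178.7 + 5.1 + 9.8 + 20.5 = 871.2 sq m.
Σ(Sᵢαᵢ) = 9.1·0.31 + 324·0.08 + 324·0.02 + 178.7·0.03 + 5.1·0.41 + 9.8·0.08 + 20.5·0.03 = 44.072.
ᾱ = A/S = 0.051.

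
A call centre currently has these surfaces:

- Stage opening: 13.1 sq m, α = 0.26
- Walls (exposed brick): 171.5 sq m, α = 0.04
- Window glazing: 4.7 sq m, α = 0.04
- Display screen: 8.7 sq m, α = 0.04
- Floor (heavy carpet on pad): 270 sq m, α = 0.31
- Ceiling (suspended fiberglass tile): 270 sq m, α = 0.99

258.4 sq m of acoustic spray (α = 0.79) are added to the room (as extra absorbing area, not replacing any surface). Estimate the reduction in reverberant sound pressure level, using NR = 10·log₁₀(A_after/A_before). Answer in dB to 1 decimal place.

1.9 dB

Total absorption A_before = 13.1·0.26 + 171.5·0.04 + 4.7·0.04 + 8.7·0.04 + 270·0.31 + 270·0.99
  = 3.406 + 6.860 + 0.188 + 0.348 + 83.700 + 267.300 = 361.802 sq m sabins.
Treatment contributes 258.4·0.79 = 204.136 sabins.
A_after = 361.802 + 204.136 = 565.938 sabins.
NR = 10·log₁₀(565.938/361.802) = 1.9 dB.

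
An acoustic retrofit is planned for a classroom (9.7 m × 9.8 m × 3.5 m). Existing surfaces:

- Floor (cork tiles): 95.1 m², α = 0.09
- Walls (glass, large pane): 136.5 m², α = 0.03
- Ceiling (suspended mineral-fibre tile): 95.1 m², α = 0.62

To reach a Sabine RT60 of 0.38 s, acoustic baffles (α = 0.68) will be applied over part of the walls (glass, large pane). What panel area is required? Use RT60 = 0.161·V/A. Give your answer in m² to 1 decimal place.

106.7

Total absorption A₁ = 95.1*0.09 + 136.5*0.03 + 95.1*0.62
  = 8.559 + 4.095 + 58.962 = 71.616 m² sabins.
Required A₂ = 0.161·332.71/0.38 = 140.964 sabins.
Absorption to add: 140.964 − 71.616 = 69.348 sabins.
Each m² of panel replacing the walls (glass, large pane) adds (0.68 − 0.03) = 0.65 sabins.
Panel area = 69.348 / 0.65 = 106.7 m².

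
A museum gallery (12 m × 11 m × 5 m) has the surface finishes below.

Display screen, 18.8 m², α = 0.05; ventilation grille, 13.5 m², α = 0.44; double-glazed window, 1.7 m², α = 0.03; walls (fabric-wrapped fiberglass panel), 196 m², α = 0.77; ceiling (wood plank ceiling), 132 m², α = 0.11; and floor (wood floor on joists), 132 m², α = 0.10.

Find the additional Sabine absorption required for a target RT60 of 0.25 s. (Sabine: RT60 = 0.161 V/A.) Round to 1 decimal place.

Summing Sᵢαᵢ: 0.940 + 5.940 + 0.051 + 150.920 + 14.520 + 13.200 → A₁ = 185.571 sabins.
Target A₂ = 0.161·660/0.25 = 425.040 sabins (V = 660 m³).
ΔA = A₂ − A₁ = 425.040 − 185.571 = 239.5 sabins.

239.5 sabins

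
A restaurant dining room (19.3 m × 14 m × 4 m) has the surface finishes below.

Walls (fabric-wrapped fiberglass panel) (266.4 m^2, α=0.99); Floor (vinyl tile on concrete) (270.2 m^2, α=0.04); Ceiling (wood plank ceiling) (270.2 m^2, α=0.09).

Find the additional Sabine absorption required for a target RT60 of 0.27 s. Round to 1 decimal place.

345.6 sabins

A₁ = Σ Sᵢαᵢ = 266.4·0.99 + 270.2·0.04 + 270.2·0.09 = 298.862 sabins.
V = 1080.8 m³. Required absorption A₂ = 0.161 × 1080.8 / 0.27 = 644.477 sabins.
Shortfall: 644.477 − 298.862 = 345.6 sabins.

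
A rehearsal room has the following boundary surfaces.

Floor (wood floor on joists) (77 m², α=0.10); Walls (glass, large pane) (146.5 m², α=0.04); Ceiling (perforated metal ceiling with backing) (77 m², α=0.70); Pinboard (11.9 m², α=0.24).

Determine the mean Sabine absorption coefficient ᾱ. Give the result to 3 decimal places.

0.225

S = Σ Sᵢ = 77 + 146.5 + 77 + 11.9 = 312.4 m².
A = 77·0.10 + 146.5·0.04 + 77·0.70 + 11.9·0.24 = 70.316 sabins.
ᾱ = 70.316 / 312.4 = 0.225.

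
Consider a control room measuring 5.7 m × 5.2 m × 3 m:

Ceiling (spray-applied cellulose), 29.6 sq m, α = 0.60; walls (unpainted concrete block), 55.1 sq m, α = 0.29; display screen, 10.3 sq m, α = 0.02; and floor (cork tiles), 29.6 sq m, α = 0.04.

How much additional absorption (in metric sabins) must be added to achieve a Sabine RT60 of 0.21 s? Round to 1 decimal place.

Equivalent absorption area: A₁ = 29.6×0.60 + 55.1×0.29 + 10.3×0.02 + 29.6×0.04 = 35.129 sq m.
For T = 0.21 s, need A₂ = 0.161·V/T = 0.161·88.92/0.21 = 68.172 sabins.
Additional absorption ΔA = 68.172 − 35.129 = 33.0 sabins.

33.0 sabins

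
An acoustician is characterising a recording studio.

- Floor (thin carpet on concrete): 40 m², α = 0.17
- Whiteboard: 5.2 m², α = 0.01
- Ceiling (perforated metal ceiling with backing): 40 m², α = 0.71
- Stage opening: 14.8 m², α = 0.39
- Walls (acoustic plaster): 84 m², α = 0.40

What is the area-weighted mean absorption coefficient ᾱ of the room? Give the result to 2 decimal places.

0.41

Total surface area S = 184.0 m².
A = 40×0.17 + 5.2×0.01 + 40×0.71 + 14.8×0.39 + 84×0.40 = 74.624 sabins.
ᾱ = 74.624 / 184.0 = 0.41.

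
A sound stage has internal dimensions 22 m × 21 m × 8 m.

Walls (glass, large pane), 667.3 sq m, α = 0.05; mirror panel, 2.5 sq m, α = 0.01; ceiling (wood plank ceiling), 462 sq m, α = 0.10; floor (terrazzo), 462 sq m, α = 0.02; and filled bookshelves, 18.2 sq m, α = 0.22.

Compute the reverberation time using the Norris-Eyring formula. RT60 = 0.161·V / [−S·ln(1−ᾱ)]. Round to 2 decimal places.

S = Σ Sᵢ = 1612.0 sq m.
Σ(Sᵢαᵢ) = 667.3×0.05 + 2.5×0.01 + 462×0.10 + 462×0.02 + 18.2×0.22 = 92.834.
ᾱ = 92.834 / 1612.0 = 0.0576.
−S·ln(1−ᾱ) = −1612.0 × ln(1 − 0.0576) = 95.633.
V = 22 × 21 × 8 = 3696 m³.
RT60 = 0.161 × 3696 / 95.633 = 6.22 s.

6.22 s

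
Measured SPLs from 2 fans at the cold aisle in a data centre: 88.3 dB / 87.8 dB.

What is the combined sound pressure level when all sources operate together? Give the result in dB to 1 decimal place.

Σ 10^(Lᵢ/10) = 1.279e+09.
Back to dB: 10·log₁₀ Σ = 91.1 dB.

91.1 dB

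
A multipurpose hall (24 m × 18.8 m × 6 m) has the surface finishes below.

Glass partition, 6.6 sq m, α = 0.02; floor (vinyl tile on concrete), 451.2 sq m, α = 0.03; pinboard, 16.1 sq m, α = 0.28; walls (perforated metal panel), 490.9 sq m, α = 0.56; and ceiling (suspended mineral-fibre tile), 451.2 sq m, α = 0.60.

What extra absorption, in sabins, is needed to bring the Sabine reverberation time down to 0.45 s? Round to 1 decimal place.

404.8 sabins

A₁ = Σ Sᵢαᵢ = 6.6×0.02 + 451.2×0.03 + 16.1×0.28 + 490.9×0.56 + 451.2×0.60 = 563.800 sabins.
For T = 0.45 s, need A₂ = 0.161·V/T = 0.161·2707.2/0.45 = 968.576 sabins.
Shortfall: 968.576 − 563.800 = 404.8 sabins.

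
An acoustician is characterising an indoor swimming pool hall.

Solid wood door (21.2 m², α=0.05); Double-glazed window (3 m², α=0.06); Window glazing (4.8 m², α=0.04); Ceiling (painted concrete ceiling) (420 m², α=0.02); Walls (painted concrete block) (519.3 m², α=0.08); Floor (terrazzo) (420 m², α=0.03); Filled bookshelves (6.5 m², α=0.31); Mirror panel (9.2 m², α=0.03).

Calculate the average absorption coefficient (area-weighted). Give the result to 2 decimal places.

0.05

Total surface area S = 1404.0 m².
Weighted sum Σ Sα = 66.267.
ᾱ = A/S = 0.05.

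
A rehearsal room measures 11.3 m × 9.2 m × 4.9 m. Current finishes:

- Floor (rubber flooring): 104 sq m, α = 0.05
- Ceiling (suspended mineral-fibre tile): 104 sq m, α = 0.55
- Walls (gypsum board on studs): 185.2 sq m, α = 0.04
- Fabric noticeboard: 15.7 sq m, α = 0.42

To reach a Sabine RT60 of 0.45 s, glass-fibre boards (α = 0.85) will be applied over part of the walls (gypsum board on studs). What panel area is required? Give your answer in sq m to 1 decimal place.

130.7

Summing Sᵢαᵢ: 5.200 + 57.200 + 7.408 + 6.594 → A₁ = 76.402 sabins.
V = 509.404 m³. Target absorption A₂ = 0.161 × 509.404 / 0.45 = 182.253 sabins.
Absorption to add: 182.253 − 76.402 = 105.851 sabins.
Net gain per sq m: Δα = 0.85 − 0.04 = 0.81.
Panel area = 105.851 / 0.81 = 130.7 sq m.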